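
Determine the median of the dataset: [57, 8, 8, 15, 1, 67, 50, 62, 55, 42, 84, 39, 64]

50

Step 1: Sort the data in ascending order: [1, 8, 8, 15, 39, 42, 50, 55, 57, 62, 64, 67, 84]
Step 2: The number of values is n = 13.
Step 3: Since n is odd, the median is the middle value at position 7: 50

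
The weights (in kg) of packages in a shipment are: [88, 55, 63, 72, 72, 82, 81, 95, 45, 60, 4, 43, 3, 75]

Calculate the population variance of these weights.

741.4082

Step 1: Compute the mean: (88 + 55 + 63 + 72 + 72 + 82 + 81 + 95 + 45 + 60 + 4 + 43 + 3 + 75) / 14 = 59.8571
Step 2: Compute squared deviations from the mean:
  (88 - 59.8571)^2 = 792.0204
  (55 - 59.8571)^2 = 23.5918
  (63 - 59.8571)^2 = 9.8776
  (72 - 59.8571)^2 = 147.449
  (72 - 59.8571)^2 = 147.449
  (82 - 59.8571)^2 = 490.3061
  (81 - 59.8571)^2 = 447.0204
  (95 - 59.8571)^2 = 1235.0204
  (45 - 59.8571)^2 = 220.7347
  (60 - 59.8571)^2 = 0.0204
  (4 - 59.8571)^2 = 3120.0204
  (43 - 59.8571)^2 = 284.1633
  (3 - 59.8571)^2 = 3232.7347
  (75 - 59.8571)^2 = 229.3061
Step 3: Sum of squared deviations = 10379.7143
Step 4: Population variance = 10379.7143 / 14 = 741.4082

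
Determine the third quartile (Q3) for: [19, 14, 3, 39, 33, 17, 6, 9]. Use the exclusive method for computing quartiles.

29.5

Step 1: Sort the data: [3, 6, 9, 14, 17, 19, 33, 39]
Step 2: n = 8
Step 3: Using the exclusive quartile method:
  Q1 = 6.75
  Q2 (median) = 15.5
  Q3 = 29.5
  IQR = Q3 - Q1 = 29.5 - 6.75 = 22.75
Step 4: Q3 = 29.5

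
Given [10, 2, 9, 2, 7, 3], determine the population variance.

10.9167

Step 1: Compute the mean: (10 + 2 + 9 + 2 + 7 + 3) / 6 = 5.5
Step 2: Compute squared deviations from the mean:
  (10 - 5.5)^2 = 20.25
  (2 - 5.5)^2 = 12.25
  (9 - 5.5)^2 = 12.25
  (2 - 5.5)^2 = 12.25
  (7 - 5.5)^2 = 2.25
  (3 - 5.5)^2 = 6.25
Step 3: Sum of squared deviations = 65.5
Step 4: Population variance = 65.5 / 6 = 10.9167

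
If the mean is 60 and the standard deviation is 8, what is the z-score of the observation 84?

3

Step 1: Recall the z-score formula: z = (x - mu) / sigma
Step 2: Substitute values: z = (84 - 60) / 8
Step 3: z = 24 / 8 = 3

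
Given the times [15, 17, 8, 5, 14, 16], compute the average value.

12.5

Step 1: Sum all values: 15 + 17 + 8 + 5 + 14 + 16 = 75
Step 2: Count the number of values: n = 6
Step 3: Mean = sum / n = 75 / 6 = 12.5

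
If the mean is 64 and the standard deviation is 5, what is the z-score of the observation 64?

0

Step 1: Recall the z-score formula: z = (x - mu) / sigma
Step 2: Substitute values: z = (64 - 64) / 5
Step 3: z = 0 / 5 = 0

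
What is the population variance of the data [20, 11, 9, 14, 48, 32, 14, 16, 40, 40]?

182.44

Step 1: Compute the mean: (20 + 11 + 9 + 14 + 48 + 32 + 14 + 16 + 40 + 40) / 10 = 24.4
Step 2: Compute squared deviations from the mean:
  (20 - 24.4)^2 = 19.36
  (11 - 24.4)^2 = 179.56
  (9 - 24.4)^2 = 237.16
  (14 - 24.4)^2 = 108.16
  (48 - 24.4)^2 = 556.96
  (32 - 24.4)^2 = 57.76
  (14 - 24.4)^2 = 108.16
  (16 - 24.4)^2 = 70.56
  (40 - 24.4)^2 = 243.36
  (40 - 24.4)^2 = 243.36
Step 3: Sum of squared deviations = 1824.4
Step 4: Population variance = 1824.4 / 10 = 182.44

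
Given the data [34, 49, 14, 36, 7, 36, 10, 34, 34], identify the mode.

34

Step 1: Count the frequency of each value:
  7: appears 1 time(s)
  10: appears 1 time(s)
  14: appears 1 time(s)
  34: appears 3 time(s)
  36: appears 2 time(s)
  49: appears 1 time(s)
Step 2: The value 34 appears most frequently (3 times).
Step 3: Mode = 34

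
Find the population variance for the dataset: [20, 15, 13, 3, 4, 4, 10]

36.4082

Step 1: Compute the mean: (20 + 15 + 13 + 3 + 4 + 4 + 10) / 7 = 9.8571
Step 2: Compute squared deviations from the mean:
  (20 - 9.8571)^2 = 102.8776
  (15 - 9.8571)^2 = 26.449
  (13 - 9.8571)^2 = 9.8776
  (3 - 9.8571)^2 = 47.0204
  (4 - 9.8571)^2 = 34.3061
  (4 - 9.8571)^2 = 34.3061
  (10 - 9.8571)^2 = 0.0204
Step 3: Sum of squared deviations = 254.8571
Step 4: Population variance = 254.8571 / 7 = 36.4082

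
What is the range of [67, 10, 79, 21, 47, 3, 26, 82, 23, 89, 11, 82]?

86

Step 1: Identify the maximum value: max = 89
Step 2: Identify the minimum value: min = 3
Step 3: Range = max - min = 89 - 3 = 86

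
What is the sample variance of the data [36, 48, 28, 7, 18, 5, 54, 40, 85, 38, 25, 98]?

803.2424

Step 1: Compute the mean: (36 + 48 + 28 + 7 + 18 + 5 + 54 + 40 + 85 + 38 + 25 + 98) / 12 = 40.1667
Step 2: Compute squared deviations from the mean:
  (36 - 40.1667)^2 = 17.3611
  (48 - 40.1667)^2 = 61.3611
  (28 - 40.1667)^2 = 148.0278
  (7 - 40.1667)^2 = 1100.0278
  (18 - 40.1667)^2 = 491.3611
  (5 - 40.1667)^2 = 1236.6944
  (54 - 40.1667)^2 = 191.3611
  (40 - 40.1667)^2 = 0.0278
  (85 - 40.1667)^2 = 2010.0278
  (38 - 40.1667)^2 = 4.6944
  (25 - 40.1667)^2 = 230.0278
  (98 - 40.1667)^2 = 3344.6944
Step 3: Sum of squared deviations = 8835.6667
Step 4: Sample variance = 8835.6667 / 11 = 803.2424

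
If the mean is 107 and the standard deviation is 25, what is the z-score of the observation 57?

-2

Step 1: Recall the z-score formula: z = (x - mu) / sigma
Step 2: Substitute values: z = (57 - 107) / 25
Step 3: z = -50 / 25 = -2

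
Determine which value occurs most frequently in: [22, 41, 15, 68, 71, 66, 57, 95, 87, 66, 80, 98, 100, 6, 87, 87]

87

Step 1: Count the frequency of each value:
  6: appears 1 time(s)
  15: appears 1 time(s)
  22: appears 1 time(s)
  41: appears 1 time(s)
  57: appears 1 time(s)
  66: appears 2 time(s)
  68: appears 1 time(s)
  71: appears 1 time(s)
  80: appears 1 time(s)
  87: appears 3 time(s)
  95: appears 1 time(s)
  98: appears 1 time(s)
  100: appears 1 time(s)
Step 2: The value 87 appears most frequently (3 times).
Step 3: Mode = 87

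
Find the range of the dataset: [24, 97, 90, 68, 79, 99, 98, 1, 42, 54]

98

Step 1: Identify the maximum value: max = 99
Step 2: Identify the minimum value: min = 1
Step 3: Range = max - min = 99 - 1 = 98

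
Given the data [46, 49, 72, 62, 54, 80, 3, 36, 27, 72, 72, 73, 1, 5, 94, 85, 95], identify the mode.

72

Step 1: Count the frequency of each value:
  1: appears 1 time(s)
  3: appears 1 time(s)
  5: appears 1 time(s)
  27: appears 1 time(s)
  36: appears 1 time(s)
  46: appears 1 time(s)
  49: appears 1 time(s)
  54: appears 1 time(s)
  62: appears 1 time(s)
  72: appears 3 time(s)
  73: appears 1 time(s)
  80: appears 1 time(s)
  85: appears 1 time(s)
  94: appears 1 time(s)
  95: appears 1 time(s)
Step 2: The value 72 appears most frequently (3 times).
Step 3: Mode = 72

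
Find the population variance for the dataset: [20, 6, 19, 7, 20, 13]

35.1389

Step 1: Compute the mean: (20 + 6 + 19 + 7 + 20 + 13) / 6 = 14.1667
Step 2: Compute squared deviations from the mean:
  (20 - 14.1667)^2 = 34.0278
  (6 - 14.1667)^2 = 66.6944
  (19 - 14.1667)^2 = 23.3611
  (7 - 14.1667)^2 = 51.3611
  (20 - 14.1667)^2 = 34.0278
  (13 - 14.1667)^2 = 1.3611
Step 3: Sum of squared deviations = 210.8333
Step 4: Population variance = 210.8333 / 6 = 35.1389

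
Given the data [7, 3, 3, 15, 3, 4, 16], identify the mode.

3

Step 1: Count the frequency of each value:
  3: appears 3 time(s)
  4: appears 1 time(s)
  7: appears 1 time(s)
  15: appears 1 time(s)
  16: appears 1 time(s)
Step 2: The value 3 appears most frequently (3 times).
Step 3: Mode = 3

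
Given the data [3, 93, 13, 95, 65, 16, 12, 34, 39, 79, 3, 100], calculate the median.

36.5

Step 1: Sort the data in ascending order: [3, 3, 12, 13, 16, 34, 39, 65, 79, 93, 95, 100]
Step 2: The number of values is n = 12.
Step 3: Since n is even, the median is the average of positions 6 and 7:
  Median = (34 + 39) / 2 = 36.5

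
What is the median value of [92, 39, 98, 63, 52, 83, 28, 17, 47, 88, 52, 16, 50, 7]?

51

Step 1: Sort the data in ascending order: [7, 16, 17, 28, 39, 47, 50, 52, 52, 63, 83, 88, 92, 98]
Step 2: The number of values is n = 14.
Step 3: Since n is even, the median is the average of positions 7 and 8:
  Median = (50 + 52) / 2 = 51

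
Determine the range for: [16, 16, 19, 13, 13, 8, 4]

15

Step 1: Identify the maximum value: max = 19
Step 2: Identify the minimum value: min = 4
Step 3: Range = max - min = 19 - 4 = 15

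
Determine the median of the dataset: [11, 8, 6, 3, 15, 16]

9.5

Step 1: Sort the data in ascending order: [3, 6, 8, 11, 15, 16]
Step 2: The number of values is n = 6.
Step 3: Since n is even, the median is the average of positions 3 and 4:
  Median = (8 + 11) / 2 = 9.5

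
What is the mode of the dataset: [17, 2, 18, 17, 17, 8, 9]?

17

Step 1: Count the frequency of each value:
  2: appears 1 time(s)
  8: appears 1 time(s)
  9: appears 1 time(s)
  17: appears 3 time(s)
  18: appears 1 time(s)
Step 2: The value 17 appears most frequently (3 times).
Step 3: Mode = 17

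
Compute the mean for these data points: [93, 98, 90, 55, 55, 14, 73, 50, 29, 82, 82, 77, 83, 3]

63.1429

Step 1: Sum all values: 93 + 98 + 90 + 55 + 55 + 14 + 73 + 50 + 29 + 82 + 82 + 77 + 83 + 3 = 884
Step 2: Count the number of values: n = 14
Step 3: Mean = sum / n = 884 / 14 = 63.1429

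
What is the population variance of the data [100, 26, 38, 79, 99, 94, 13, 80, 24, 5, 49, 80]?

1136.5208

Step 1: Compute the mean: (100 + 26 + 38 + 79 + 99 + 94 + 13 + 80 + 24 + 5 + 49 + 80) / 12 = 57.25
Step 2: Compute squared deviations from the mean:
  (100 - 57.25)^2 = 1827.5625
  (26 - 57.25)^2 = 976.5625
  (38 - 57.25)^2 = 370.5625
  (79 - 57.25)^2 = 473.0625
  (99 - 57.25)^2 = 1743.0625
  (94 - 57.25)^2 = 1350.5625
  (13 - 57.25)^2 = 1958.0625
  (80 - 57.25)^2 = 517.5625
  (24 - 57.25)^2 = 1105.5625
  (5 - 57.25)^2 = 2730.0625
  (49 - 57.25)^2 = 68.0625
  (80 - 57.25)^2 = 517.5625
Step 3: Sum of squared deviations = 13638.25
Step 4: Population variance = 13638.25 / 12 = 1136.5208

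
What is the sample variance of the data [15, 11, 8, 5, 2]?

25.7

Step 1: Compute the mean: (15 + 11 + 8 + 5 + 2) / 5 = 8.2
Step 2: Compute squared deviations from the mean:
  (15 - 8.2)^2 = 46.24
  (11 - 8.2)^2 = 7.84
  (8 - 8.2)^2 = 0.04
  (5 - 8.2)^2 = 10.24
  (2 - 8.2)^2 = 38.44
Step 3: Sum of squared deviations = 102.8
Step 4: Sample variance = 102.8 / 4 = 25.7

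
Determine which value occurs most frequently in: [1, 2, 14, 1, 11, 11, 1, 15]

1

Step 1: Count the frequency of each value:
  1: appears 3 time(s)
  2: appears 1 time(s)
  11: appears 2 time(s)
  14: appears 1 time(s)
  15: appears 1 time(s)
Step 2: The value 1 appears most frequently (3 times).
Step 3: Mode = 1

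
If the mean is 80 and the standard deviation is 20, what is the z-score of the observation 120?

2

Step 1: Recall the z-score formula: z = (x - mu) / sigma
Step 2: Substitute values: z = (120 - 80) / 20
Step 3: z = 40 / 20 = 2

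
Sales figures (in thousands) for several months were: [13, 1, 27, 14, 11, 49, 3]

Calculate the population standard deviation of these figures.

15.2917

Step 1: Compute the mean: 16.8571
Step 2: Sum of squared deviations from the mean: 1636.8571
Step 3: Population variance = 1636.8571 / 7 = 233.8367
Step 4: Standard deviation = sqrt(233.8367) = 15.2917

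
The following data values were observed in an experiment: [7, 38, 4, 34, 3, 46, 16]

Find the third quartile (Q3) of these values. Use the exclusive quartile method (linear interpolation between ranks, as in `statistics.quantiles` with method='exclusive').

38

Step 1: Sort the data: [3, 4, 7, 16, 34, 38, 46]
Step 2: n = 7
Step 3: Using the exclusive quartile method:
  Q1 = 4
  Q2 (median) = 16
  Q3 = 38
  IQR = Q3 - Q1 = 38 - 4 = 34
Step 4: Q3 = 38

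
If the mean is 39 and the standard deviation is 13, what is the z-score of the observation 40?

0.0769

Step 1: Recall the z-score formula: z = (x - mu) / sigma
Step 2: Substitute values: z = (40 - 39) / 13
Step 3: z = 1 / 13 = 0.0769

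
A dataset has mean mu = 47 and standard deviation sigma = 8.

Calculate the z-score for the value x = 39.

-1

Step 1: Recall the z-score formula: z = (x - mu) / sigma
Step 2: Substitute values: z = (39 - 47) / 8
Step 3: z = -8 / 8 = -1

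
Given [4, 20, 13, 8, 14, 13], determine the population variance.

25

Step 1: Compute the mean: (4 + 20 + 13 + 8 + 14 + 13) / 6 = 12
Step 2: Compute squared deviations from the mean:
  (4 - 12)^2 = 64
  (20 - 12)^2 = 64
  (13 - 12)^2 = 1
  (8 - 12)^2 = 16
  (14 - 12)^2 = 4
  (13 - 12)^2 = 1
Step 3: Sum of squared deviations = 150
Step 4: Population variance = 150 / 6 = 25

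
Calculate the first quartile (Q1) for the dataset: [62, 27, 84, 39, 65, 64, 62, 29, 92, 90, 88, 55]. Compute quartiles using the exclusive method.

43

Step 1: Sort the data: [27, 29, 39, 55, 62, 62, 64, 65, 84, 88, 90, 92]
Step 2: n = 12
Step 3: Using the exclusive quartile method:
  Q1 = 43
  Q2 (median) = 63
  Q3 = 87
  IQR = Q3 - Q1 = 87 - 43 = 44
Step 4: Q1 = 43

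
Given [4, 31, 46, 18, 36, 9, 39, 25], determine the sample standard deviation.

14.7938

Step 1: Compute the mean: 26
Step 2: Sum of squared deviations from the mean: 1532
Step 3: Sample variance = 1532 / 7 = 218.8571
Step 4: Standard deviation = sqrt(218.8571) = 14.7938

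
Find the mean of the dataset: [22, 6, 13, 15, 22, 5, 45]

18.2857

Step 1: Sum all values: 22 + 6 + 13 + 15 + 22 + 5 + 45 = 128
Step 2: Count the number of values: n = 7
Step 3: Mean = sum / n = 128 / 7 = 18.2857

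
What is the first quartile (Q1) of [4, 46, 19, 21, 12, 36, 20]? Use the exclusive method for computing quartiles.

12

Step 1: Sort the data: [4, 12, 19, 20, 21, 36, 46]
Step 2: n = 7
Step 3: Using the exclusive quartile method:
  Q1 = 12
  Q2 (median) = 20
  Q3 = 36
  IQR = Q3 - Q1 = 36 - 12 = 24
Step 4: Q1 = 12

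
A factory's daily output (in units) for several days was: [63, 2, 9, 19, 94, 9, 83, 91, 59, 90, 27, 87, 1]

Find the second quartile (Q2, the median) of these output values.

59

Step 1: Sort the data: [1, 2, 9, 9, 19, 27, 59, 63, 83, 87, 90, 91, 94]
Step 2: n = 13
Step 3: Q2 is the median. Since n is odd, it is the middle value at position 7: 59
Step 4: Q2 = 59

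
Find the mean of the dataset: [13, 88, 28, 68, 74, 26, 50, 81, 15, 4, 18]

42.2727

Step 1: Sum all values: 13 + 88 + 28 + 68 + 74 + 26 + 50 + 81 + 15 + 4 + 18 = 465
Step 2: Count the number of values: n = 11
Step 3: Mean = sum / n = 465 / 11 = 42.2727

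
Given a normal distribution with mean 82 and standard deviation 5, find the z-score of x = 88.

1.2

Step 1: Recall the z-score formula: z = (x - mu) / sigma
Step 2: Substitute values: z = (88 - 82) / 5
Step 3: z = 6 / 5 = 1.2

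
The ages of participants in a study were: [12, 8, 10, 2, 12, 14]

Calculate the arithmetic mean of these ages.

9.6667

Step 1: Sum all values: 12 + 8 + 10 + 2 + 12 + 14 = 58
Step 2: Count the number of values: n = 6
Step 3: Mean = sum / n = 58 / 6 = 9.6667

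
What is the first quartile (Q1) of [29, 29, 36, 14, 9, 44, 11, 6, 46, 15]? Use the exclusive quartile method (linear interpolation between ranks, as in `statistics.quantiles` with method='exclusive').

10.5

Step 1: Sort the data: [6, 9, 11, 14, 15, 29, 29, 36, 44, 46]
Step 2: n = 10
Step 3: Using the exclusive quartile method:
  Q1 = 10.5
  Q2 (median) = 22
  Q3 = 38
  IQR = Q3 - Q1 = 38 - 10.5 = 27.5
Step 4: Q1 = 10.5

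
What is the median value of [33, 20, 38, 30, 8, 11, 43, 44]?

31.5

Step 1: Sort the data in ascending order: [8, 11, 20, 30, 33, 38, 43, 44]
Step 2: The number of values is n = 8.
Step 3: Since n is even, the median is the average of positions 4 and 5:
  Median = (30 + 33) / 2 = 31.5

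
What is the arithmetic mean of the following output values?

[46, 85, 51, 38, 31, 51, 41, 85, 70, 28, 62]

53.4545

Step 1: Sum all values: 46 + 85 + 51 + 38 + 31 + 51 + 41 + 85 + 70 + 28 + 62 = 588
Step 2: Count the number of values: n = 11
Step 3: Mean = sum / n = 588 / 11 = 53.4545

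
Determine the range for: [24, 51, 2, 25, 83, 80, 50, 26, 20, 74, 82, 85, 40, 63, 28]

83

Step 1: Identify the maximum value: max = 85
Step 2: Identify the minimum value: min = 2
Step 3: Range = max - min = 85 - 2 = 83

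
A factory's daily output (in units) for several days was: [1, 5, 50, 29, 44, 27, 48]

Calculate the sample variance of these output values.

398.4762

Step 1: Compute the mean: (1 + 5 + 50 + 29 + 44 + 27 + 48) / 7 = 29.1429
Step 2: Compute squared deviations from the mean:
  (1 - 29.1429)^2 = 792.0204
  (5 - 29.1429)^2 = 582.8776
  (50 - 29.1429)^2 = 435.0204
  (29 - 29.1429)^2 = 0.0204
  (44 - 29.1429)^2 = 220.7347
  (27 - 29.1429)^2 = 4.5918
  (48 - 29.1429)^2 = 355.5918
Step 3: Sum of squared deviations = 2390.8571
Step 4: Sample variance = 2390.8571 / 6 = 398.4762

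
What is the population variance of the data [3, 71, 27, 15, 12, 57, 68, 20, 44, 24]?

530.49

Step 1: Compute the mean: (3 + 71 + 27 + 15 + 12 + 57 + 68 + 20 + 44 + 24) / 10 = 34.1
Step 2: Compute squared deviations from the mean:
  (3 - 34.1)^2 = 967.21
  (71 - 34.1)^2 = 1361.61
  (27 - 34.1)^2 = 50.41
  (15 - 34.1)^2 = 364.81
  (12 - 34.1)^2 = 488.41
  (57 - 34.1)^2 = 524.41
  (68 - 34.1)^2 = 1149.21
  (20 - 34.1)^2 = 198.81
  (44 - 34.1)^2 = 98.01
  (24 - 34.1)^2 = 102.01
Step 3: Sum of squared deviations = 5304.9
Step 4: Population variance = 5304.9 / 10 = 530.49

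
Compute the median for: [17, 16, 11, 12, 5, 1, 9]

11

Step 1: Sort the data in ascending order: [1, 5, 9, 11, 12, 16, 17]
Step 2: The number of values is n = 7.
Step 3: Since n is odd, the median is the middle value at position 4: 11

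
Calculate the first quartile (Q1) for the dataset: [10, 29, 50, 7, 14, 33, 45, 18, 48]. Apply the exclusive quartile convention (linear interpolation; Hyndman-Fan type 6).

12

Step 1: Sort the data: [7, 10, 14, 18, 29, 33, 45, 48, 50]
Step 2: n = 9
Step 3: Using the exclusive quartile method:
  Q1 = 12
  Q2 (median) = 29
  Q3 = 46.5
  IQR = Q3 - Q1 = 46.5 - 12 = 34.5
Step 4: Q1 = 12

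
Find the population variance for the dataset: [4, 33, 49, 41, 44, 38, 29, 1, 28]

252.4444

Step 1: Compute the mean: (4 + 33 + 49 + 41 + 44 + 38 + 29 + 1 + 28) / 9 = 29.6667
Step 2: Compute squared deviations from the mean:
  (4 - 29.6667)^2 = 658.7778
  (33 - 29.6667)^2 = 11.1111
  (49 - 29.6667)^2 = 373.7778
  (41 - 29.6667)^2 = 128.4444
  (44 - 29.6667)^2 = 205.4444
  (38 - 29.6667)^2 = 69.4444
  (29 - 29.6667)^2 = 0.4444
  (1 - 29.6667)^2 = 821.7778
  (28 - 29.6667)^2 = 2.7778
Step 3: Sum of squared deviations = 2272
Step 4: Population variance = 2272 / 9 = 252.4444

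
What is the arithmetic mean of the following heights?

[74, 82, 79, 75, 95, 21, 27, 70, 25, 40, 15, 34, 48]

52.6923

Step 1: Sum all values: 74 + 82 + 79 + 75 + 95 + 21 + 27 + 70 + 25 + 40 + 15 + 34 + 48 = 685
Step 2: Count the number of values: n = 13
Step 3: Mean = sum / n = 685 / 13 = 52.6923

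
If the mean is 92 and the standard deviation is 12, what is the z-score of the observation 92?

0

Step 1: Recall the z-score formula: z = (x - mu) / sigma
Step 2: Substitute values: z = (92 - 92) / 12
Step 3: z = 0 / 12 = 0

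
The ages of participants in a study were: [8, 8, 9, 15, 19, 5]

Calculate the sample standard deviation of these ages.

5.2409

Step 1: Compute the mean: 10.6667
Step 2: Sum of squared deviations from the mean: 137.3333
Step 3: Sample variance = 137.3333 / 5 = 27.4667
Step 4: Standard deviation = sqrt(27.4667) = 5.2409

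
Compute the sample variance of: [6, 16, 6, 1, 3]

33.3

Step 1: Compute the mean: (6 + 16 + 6 + 1 + 3) / 5 = 6.4
Step 2: Compute squared deviations from the mean:
  (6 - 6.4)^2 = 0.16
  (16 - 6.4)^2 = 92.16
  (6 - 6.4)^2 = 0.16
  (1 - 6.4)^2 = 29.16
  (3 - 6.4)^2 = 11.56
Step 3: Sum of squared deviations = 133.2
Step 4: Sample variance = 133.2 / 4 = 33.3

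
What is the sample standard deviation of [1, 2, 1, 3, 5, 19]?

6.9402

Step 1: Compute the mean: 5.1667
Step 2: Sum of squared deviations from the mean: 240.8333
Step 3: Sample variance = 240.8333 / 5 = 48.1667
Step 4: Standard deviation = sqrt(48.1667) = 6.9402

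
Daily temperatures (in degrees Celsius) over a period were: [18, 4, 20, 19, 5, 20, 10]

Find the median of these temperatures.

18

Step 1: Sort the data in ascending order: [4, 5, 10, 18, 19, 20, 20]
Step 2: The number of values is n = 7.
Step 3: Since n is odd, the median is the middle value at position 4: 18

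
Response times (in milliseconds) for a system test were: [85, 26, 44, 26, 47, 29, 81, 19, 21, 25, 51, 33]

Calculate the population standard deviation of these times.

21.3637

Step 1: Compute the mean: 40.5833
Step 2: Sum of squared deviations from the mean: 5476.9167
Step 3: Population variance = 5476.9167 / 12 = 456.4097
Step 4: Standard deviation = sqrt(456.4097) = 21.3637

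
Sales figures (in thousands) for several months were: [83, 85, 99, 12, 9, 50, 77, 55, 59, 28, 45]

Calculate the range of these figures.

90

Step 1: Identify the maximum value: max = 99
Step 2: Identify the minimum value: min = 9
Step 3: Range = max - min = 99 - 9 = 90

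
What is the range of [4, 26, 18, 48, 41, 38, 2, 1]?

47

Step 1: Identify the maximum value: max = 48
Step 2: Identify the minimum value: min = 1
Step 3: Range = max - min = 48 - 1 = 47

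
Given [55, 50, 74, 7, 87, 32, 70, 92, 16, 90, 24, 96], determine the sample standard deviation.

31.8152

Step 1: Compute the mean: 57.75
Step 2: Sum of squared deviations from the mean: 11134.25
Step 3: Sample variance = 11134.25 / 11 = 1012.2045
Step 4: Standard deviation = sqrt(1012.2045) = 31.8152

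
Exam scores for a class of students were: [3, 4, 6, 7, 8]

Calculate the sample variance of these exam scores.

4.3

Step 1: Compute the mean: (3 + 4 + 6 + 7 + 8) / 5 = 5.6
Step 2: Compute squared deviations from the mean:
  (3 - 5.6)^2 = 6.76
  (4 - 5.6)^2 = 2.56
  (6 - 5.6)^2 = 0.16
  (7 - 5.6)^2 = 1.96
  (8 - 5.6)^2 = 5.76
Step 3: Sum of squared deviations = 17.2
Step 4: Sample variance = 17.2 / 4 = 4.3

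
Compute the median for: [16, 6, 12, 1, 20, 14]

13

Step 1: Sort the data in ascending order: [1, 6, 12, 14, 16, 20]
Step 2: The number of values is n = 6.
Step 3: Since n is even, the median is the average of positions 3 and 4:
  Median = (12 + 14) / 2 = 13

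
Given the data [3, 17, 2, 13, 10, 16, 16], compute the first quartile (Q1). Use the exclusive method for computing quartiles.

3

Step 1: Sort the data: [2, 3, 10, 13, 16, 16, 17]
Step 2: n = 7
Step 3: Using the exclusive quartile method:
  Q1 = 3
  Q2 (median) = 13
  Q3 = 16
  IQR = Q3 - Q1 = 16 - 3 = 13
Step 4: Q1 = 3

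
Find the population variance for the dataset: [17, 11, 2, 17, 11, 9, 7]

24.5306

Step 1: Compute the mean: (17 + 11 + 2 + 17 + 11 + 9 + 7) / 7 = 10.5714
Step 2: Compute squared deviations from the mean:
  (17 - 10.5714)^2 = 41.3265
  (11 - 10.5714)^2 = 0.1837
  (2 - 10.5714)^2 = 73.4694
  (17 - 10.5714)^2 = 41.3265
  (11 - 10.5714)^2 = 0.1837
  (9 - 10.5714)^2 = 2.4694
  (7 - 10.5714)^2 = 12.7551
Step 3: Sum of squared deviations = 171.7143
Step 4: Population variance = 171.7143 / 7 = 24.5306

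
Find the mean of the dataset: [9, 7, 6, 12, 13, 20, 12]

11.2857

Step 1: Sum all values: 9 + 7 + 6 + 12 + 13 + 20 + 12 = 79
Step 2: Count the number of values: n = 7
Step 3: Mean = sum / n = 79 / 7 = 11.2857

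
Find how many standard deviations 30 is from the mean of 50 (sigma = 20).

-1

Step 1: Recall the z-score formula: z = (x - mu) / sigma
Step 2: Substitute values: z = (30 - 50) / 20
Step 3: z = -20 / 20 = -1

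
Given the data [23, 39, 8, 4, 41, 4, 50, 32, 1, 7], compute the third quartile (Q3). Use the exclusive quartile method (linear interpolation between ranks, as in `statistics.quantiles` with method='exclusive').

39.5

Step 1: Sort the data: [1, 4, 4, 7, 8, 23, 32, 39, 41, 50]
Step 2: n = 10
Step 3: Using the exclusive quartile method:
  Q1 = 4
  Q2 (median) = 15.5
  Q3 = 39.5
  IQR = Q3 - Q1 = 39.5 - 4 = 35.5
Step 4: Q3 = 39.5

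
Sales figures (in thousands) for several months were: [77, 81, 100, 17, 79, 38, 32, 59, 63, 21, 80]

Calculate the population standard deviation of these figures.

26.4981

Step 1: Compute the mean: 58.8182
Step 2: Sum of squared deviations from the mean: 7723.6364
Step 3: Population variance = 7723.6364 / 11 = 702.1488
Step 4: Standard deviation = sqrt(702.1488) = 26.4981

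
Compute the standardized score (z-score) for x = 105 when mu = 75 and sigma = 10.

3

Step 1: Recall the z-score formula: z = (x - mu) / sigma
Step 2: Substitute values: z = (105 - 75) / 10
Step 3: z = 30 / 10 = 3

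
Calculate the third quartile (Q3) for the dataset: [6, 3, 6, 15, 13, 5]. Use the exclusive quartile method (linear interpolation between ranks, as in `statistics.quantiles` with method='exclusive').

13.5

Step 1: Sort the data: [3, 5, 6, 6, 13, 15]
Step 2: n = 6
Step 3: Using the exclusive quartile method:
  Q1 = 4.5
  Q2 (median) = 6
  Q3 = 13.5
  IQR = Q3 - Q1 = 13.5 - 4.5 = 9
Step 4: Q3 = 13.5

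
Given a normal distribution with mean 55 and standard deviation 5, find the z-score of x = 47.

-1.6

Step 1: Recall the z-score formula: z = (x - mu) / sigma
Step 2: Substitute values: z = (47 - 55) / 5
Step 3: z = -8 / 5 = -1.6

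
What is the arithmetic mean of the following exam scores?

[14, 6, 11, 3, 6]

8

Step 1: Sum all values: 14 + 6 + 11 + 3 + 6 = 40
Step 2: Count the number of values: n = 5
Step 3: Mean = sum / n = 40 / 5 = 8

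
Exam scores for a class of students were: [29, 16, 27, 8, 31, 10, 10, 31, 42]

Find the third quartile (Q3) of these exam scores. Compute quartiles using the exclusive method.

31

Step 1: Sort the data: [8, 10, 10, 16, 27, 29, 31, 31, 42]
Step 2: n = 9
Step 3: Using the exclusive quartile method:
  Q1 = 10
  Q2 (median) = 27
  Q3 = 31
  IQR = Q3 - Q1 = 31 - 10 = 21
Step 4: Q3 = 31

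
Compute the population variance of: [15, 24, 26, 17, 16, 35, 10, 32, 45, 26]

102.04

Step 1: Compute the mean: (15 + 24 + 26 + 17 + 16 + 35 + 10 + 32 + 45 + 26) / 10 = 24.6
Step 2: Compute squared deviations from the mean:
  (15 - 24.6)^2 = 92.16
  (24 - 24.6)^2 = 0.36
  (26 - 24.6)^2 = 1.96
  (17 - 24.6)^2 = 57.76
  (16 - 24.6)^2 = 73.96
  (35 - 24.6)^2 = 108.16
  (10 - 24.6)^2 = 213.16
  (32 - 24.6)^2 = 54.76
  (45 - 24.6)^2 = 416.16
  (26 - 24.6)^2 = 1.96
Step 3: Sum of squared deviations = 1020.4
Step 4: Population variance = 1020.4 / 10 = 102.04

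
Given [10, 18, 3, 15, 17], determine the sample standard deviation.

6.1887

Step 1: Compute the mean: 12.6
Step 2: Sum of squared deviations from the mean: 153.2
Step 3: Sample variance = 153.2 / 4 = 38.3
Step 4: Standard deviation = sqrt(38.3) = 6.1887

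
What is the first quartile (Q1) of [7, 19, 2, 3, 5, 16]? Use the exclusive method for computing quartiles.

2.75

Step 1: Sort the data: [2, 3, 5, 7, 16, 19]
Step 2: n = 6
Step 3: Using the exclusive quartile method:
  Q1 = 2.75
  Q2 (median) = 6
  Q3 = 16.75
  IQR = Q3 - Q1 = 16.75 - 2.75 = 14
Step 4: Q1 = 2.75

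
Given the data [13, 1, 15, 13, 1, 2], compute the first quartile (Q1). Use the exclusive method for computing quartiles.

1

Step 1: Sort the data: [1, 1, 2, 13, 13, 15]
Step 2: n = 6
Step 3: Using the exclusive quartile method:
  Q1 = 1
  Q2 (median) = 7.5
  Q3 = 13.5
  IQR = Q3 - Q1 = 13.5 - 1 = 12.5
Step 4: Q1 = 1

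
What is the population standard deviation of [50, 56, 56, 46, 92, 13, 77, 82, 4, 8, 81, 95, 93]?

31.4678

Step 1: Compute the mean: 57.9231
Step 2: Sum of squared deviations from the mean: 12872.9231
Step 3: Population variance = 12872.9231 / 13 = 990.2249
Step 4: Standard deviation = sqrt(990.2249) = 31.4678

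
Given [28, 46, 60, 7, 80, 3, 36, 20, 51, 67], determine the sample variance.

655.9556

Step 1: Compute the mean: (28 + 46 + 60 + 7 + 80 + 3 + 36 + 20 + 51 + 67) / 10 = 39.8
Step 2: Compute squared deviations from the mean:
  (28 - 39.8)^2 = 139.24
  (46 - 39.8)^2 = 38.44
  (60 - 39.8)^2 = 408.04
  (7 - 39.8)^2 = 1075.84
  (80 - 39.8)^2 = 1616.04
  (3 - 39.8)^2 = 1354.24
  (36 - 39.8)^2 = 14.44
  (20 - 39.8)^2 = 392.04
  (51 - 39.8)^2 = 125.44
  (67 - 39.8)^2 = 739.84
Step 3: Sum of squared deviations = 5903.6
Step 4: Sample variance = 5903.6 / 9 = 655.9556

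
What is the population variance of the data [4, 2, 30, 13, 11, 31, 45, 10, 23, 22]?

166.09

Step 1: Compute the mean: (4 + 2 + 30 + 13 + 11 + 31 + 45 + 10 + 23 + 22) / 10 = 19.1
Step 2: Compute squared deviations from the mean:
  (4 - 19.1)^2 = 228.01
  (2 - 19.1)^2 = 292.41
  (30 - 19.1)^2 = 118.81
  (13 - 19.1)^2 = 37.21
  (11 - 19.1)^2 = 65.61
  (31 - 19.1)^2 = 141.61
  (45 - 19.1)^2 = 670.81
  (10 - 19.1)^2 = 82.81
  (23 - 19.1)^2 = 15.21
  (22 - 19.1)^2 = 8.41
Step 3: Sum of squared deviations = 1660.9
Step 4: Population variance = 1660.9 / 10 = 166.09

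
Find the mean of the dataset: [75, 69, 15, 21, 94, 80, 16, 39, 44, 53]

50.6

Step 1: Sum all values: 75 + 69 + 15 + 21 + 94 + 80 + 16 + 39 + 44 + 53 = 506
Step 2: Count the number of values: n = 10
Step 3: Mean = sum / n = 506 / 10 = 50.6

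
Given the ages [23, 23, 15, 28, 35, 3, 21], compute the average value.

21.1429

Step 1: Sum all values: 23 + 23 + 15 + 28 + 35 + 3 + 21 = 148
Step 2: Count the number of values: n = 7
Step 3: Mean = sum / n = 148 / 7 = 21.1429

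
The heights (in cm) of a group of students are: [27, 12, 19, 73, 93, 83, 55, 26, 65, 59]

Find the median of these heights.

57

Step 1: Sort the data in ascending order: [12, 19, 26, 27, 55, 59, 65, 73, 83, 93]
Step 2: The number of values is n = 10.
Step 3: Since n is even, the median is the average of positions 5 and 6:
  Median = (55 + 59) / 2 = 57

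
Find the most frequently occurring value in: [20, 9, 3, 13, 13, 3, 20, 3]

3

Step 1: Count the frequency of each value:
  3: appears 3 time(s)
  9: appears 1 time(s)
  13: appears 2 time(s)
  20: appears 2 time(s)
Step 2: The value 3 appears most frequently (3 times).
Step 3: Mode = 3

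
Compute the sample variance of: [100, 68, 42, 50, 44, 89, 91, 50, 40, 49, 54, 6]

691.3561

Step 1: Compute the mean: (100 + 68 + 42 + 50 + 44 + 89 + 91 + 50 + 40 + 49 + 54 + 6) / 12 = 56.9167
Step 2: Compute squared deviations from the mean:
  (100 - 56.9167)^2 = 1856.1736
  (68 - 56.9167)^2 = 122.8403
  (42 - 56.9167)^2 = 222.5069
  (50 - 56.9167)^2 = 47.8403
  (44 - 56.9167)^2 = 166.8403
  (89 - 56.9167)^2 = 1029.3403
  (91 - 56.9167)^2 = 1161.6736
  (50 - 56.9167)^2 = 47.8403
  (40 - 56.9167)^2 = 286.1736
  (49 - 56.9167)^2 = 62.6736
  (54 - 56.9167)^2 = 8.5069
  (6 - 56.9167)^2 = 2592.5069
Step 3: Sum of squared deviations = 7604.9167
Step 4: Sample variance = 7604.9167 / 11 = 691.3561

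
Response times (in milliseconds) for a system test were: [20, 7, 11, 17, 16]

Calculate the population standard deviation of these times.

4.6217

Step 1: Compute the mean: 14.2
Step 2: Sum of squared deviations from the mean: 106.8
Step 3: Population variance = 106.8 / 5 = 21.36
Step 4: Standard deviation = sqrt(21.36) = 4.6217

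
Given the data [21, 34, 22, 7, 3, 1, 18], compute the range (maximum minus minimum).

33

Step 1: Identify the maximum value: max = 34
Step 2: Identify the minimum value: min = 1
Step 3: Range = max - min = 34 - 1 = 33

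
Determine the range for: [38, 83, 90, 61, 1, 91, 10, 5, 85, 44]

90

Step 1: Identify the maximum value: max = 91
Step 2: Identify the minimum value: min = 1
Step 3: Range = max - min = 91 - 1 = 90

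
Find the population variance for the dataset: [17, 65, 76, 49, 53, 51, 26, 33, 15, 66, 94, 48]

523.5764

Step 1: Compute the mean: (17 + 65 + 76 + 49 + 53 + 51 + 26 + 33 + 15 + 66 + 94 + 48) / 12 = 49.4167
Step 2: Compute squared deviations from the mean:
  (17 - 49.4167)^2 = 1050.8403
  (65 - 49.4167)^2 = 242.8403
  (76 - 49.4167)^2 = 706.6736
  (49 - 49.4167)^2 = 0.1736
  (53 - 49.4167)^2 = 12.8403
  (51 - 49.4167)^2 = 2.5069
  (26 - 49.4167)^2 = 548.3403
  (33 - 49.4167)^2 = 269.5069
  (15 - 49.4167)^2 = 1184.5069
  (66 - 49.4167)^2 = 275.0069
  (94 - 49.4167)^2 = 1987.6736
  (48 - 49.4167)^2 = 2.0069
Step 3: Sum of squared deviations = 6282.9167
Step 4: Population variance = 6282.9167 / 12 = 523.5764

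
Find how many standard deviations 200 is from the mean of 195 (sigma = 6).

0.8333

Step 1: Recall the z-score formula: z = (x - mu) / sigma
Step 2: Substitute values: z = (200 - 195) / 6
Step 3: z = 5 / 6 = 0.8333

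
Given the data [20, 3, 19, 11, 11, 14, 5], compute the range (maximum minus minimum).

17

Step 1: Identify the maximum value: max = 20
Step 2: Identify the minimum value: min = 3
Step 3: Range = max - min = 20 - 3 = 17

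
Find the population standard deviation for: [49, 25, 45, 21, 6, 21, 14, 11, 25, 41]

13.9126

Step 1: Compute the mean: 25.8
Step 2: Sum of squared deviations from the mean: 1935.6
Step 3: Population variance = 1935.6 / 10 = 193.56
Step 4: Standard deviation = sqrt(193.56) = 13.9126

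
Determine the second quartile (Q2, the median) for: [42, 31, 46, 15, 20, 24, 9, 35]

27.5

Step 1: Sort the data: [9, 15, 20, 24, 31, 35, 42, 46]
Step 2: n = 8
Step 3: Q2 is the median. Since n is even, it is the average of the values at positions 4 and 5:
  Q2 = (24 + 31) / 2 = 27.5
Step 4: Q2 = 27.5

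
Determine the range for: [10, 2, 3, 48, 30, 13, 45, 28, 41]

46

Step 1: Identify the maximum value: max = 48
Step 2: Identify the minimum value: min = 2
Step 3: Range = max - min = 48 - 2 = 46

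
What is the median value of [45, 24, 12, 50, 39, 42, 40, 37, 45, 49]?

41

Step 1: Sort the data in ascending order: [12, 24, 37, 39, 40, 42, 45, 45, 49, 50]
Step 2: The number of values is n = 10.
Step 3: Since n is even, the median is the average of positions 5 and 6:
  Median = (40 + 42) / 2 = 41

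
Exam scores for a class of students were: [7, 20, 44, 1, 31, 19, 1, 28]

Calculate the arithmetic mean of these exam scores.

18.875

Step 1: Sum all values: 7 + 20 + 44 + 1 + 31 + 19 + 1 + 28 = 151
Step 2: Count the number of values: n = 8
Step 3: Mean = sum / n = 151 / 8 = 18.875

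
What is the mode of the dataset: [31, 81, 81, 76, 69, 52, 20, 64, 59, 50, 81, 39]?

81

Step 1: Count the frequency of each value:
  20: appears 1 time(s)
  31: appears 1 time(s)
  39: appears 1 time(s)
  50: appears 1 time(s)
  52: appears 1 time(s)
  59: appears 1 time(s)
  64: appears 1 time(s)
  69: appears 1 time(s)
  76: appears 1 time(s)
  81: appears 3 time(s)
Step 2: The value 81 appears most frequently (3 times).
Step 3: Mode = 81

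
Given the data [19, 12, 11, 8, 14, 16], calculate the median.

13

Step 1: Sort the data in ascending order: [8, 11, 12, 14, 16, 19]
Step 2: The number of values is n = 6.
Step 3: Since n is even, the median is the average of positions 3 and 4:
  Median = (12 + 14) / 2 = 13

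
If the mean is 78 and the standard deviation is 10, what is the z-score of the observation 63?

-1.5

Step 1: Recall the z-score formula: z = (x - mu) / sigma
Step 2: Substitute values: z = (63 - 78) / 10
Step 3: z = -15 / 10 = -1.5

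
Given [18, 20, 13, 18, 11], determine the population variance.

11.6

Step 1: Compute the mean: (18 + 20 + 13 + 18 + 11) / 5 = 16
Step 2: Compute squared deviations from the mean:
  (18 - 16)^2 = 4
  (20 - 16)^2 = 16
  (13 - 16)^2 = 9
  (18 - 16)^2 = 4
  (11 - 16)^2 = 25
Step 3: Sum of squared deviations = 58
Step 4: Population variance = 58 / 5 = 11.6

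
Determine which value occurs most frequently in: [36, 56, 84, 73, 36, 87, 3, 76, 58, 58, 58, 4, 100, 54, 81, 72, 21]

58

Step 1: Count the frequency of each value:
  3: appears 1 time(s)
  4: appears 1 time(s)
  21: appears 1 time(s)
  36: appears 2 time(s)
  54: appears 1 time(s)
  56: appears 1 time(s)
  58: appears 3 time(s)
  72: appears 1 time(s)
  73: appears 1 time(s)
  76: appears 1 time(s)
  81: appears 1 time(s)
  84: appears 1 time(s)
  87: appears 1 time(s)
  100: appears 1 time(s)
Step 2: The value 58 appears most frequently (3 times).
Step 3: Mode = 58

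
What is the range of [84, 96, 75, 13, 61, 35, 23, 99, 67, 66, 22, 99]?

86

Step 1: Identify the maximum value: max = 99
Step 2: Identify the minimum value: min = 13
Step 3: Range = max - min = 99 - 13 = 86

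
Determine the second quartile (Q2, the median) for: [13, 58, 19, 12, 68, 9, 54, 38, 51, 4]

28.5

Step 1: Sort the data: [4, 9, 12, 13, 19, 38, 51, 54, 58, 68]
Step 2: n = 10
Step 3: Q2 is the median. Since n is even, it is the average of the values at positions 5 and 6:
  Q2 = (19 + 38) / 2 = 28.5
Step 4: Q2 = 28.5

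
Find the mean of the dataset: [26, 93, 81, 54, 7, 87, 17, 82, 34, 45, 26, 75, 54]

52.3846

Step 1: Sum all values: 26 + 93 + 81 + 54 + 7 + 87 + 17 + 82 + 34 + 45 + 26 + 75 + 54 = 681
Step 2: Count the number of values: n = 13
Step 3: Mean = sum / n = 681 / 13 = 52.3846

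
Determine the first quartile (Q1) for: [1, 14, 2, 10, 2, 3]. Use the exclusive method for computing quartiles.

1.75

Step 1: Sort the data: [1, 2, 2, 3, 10, 14]
Step 2: n = 6
Step 3: Using the exclusive quartile method:
  Q1 = 1.75
  Q2 (median) = 2.5
  Q3 = 11
  IQR = Q3 - Q1 = 11 - 1.75 = 9.25
Step 4: Q1 = 1.75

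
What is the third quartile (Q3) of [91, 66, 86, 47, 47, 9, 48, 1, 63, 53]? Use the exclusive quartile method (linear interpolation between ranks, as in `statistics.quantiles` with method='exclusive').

71

Step 1: Sort the data: [1, 9, 47, 47, 48, 53, 63, 66, 86, 91]
Step 2: n = 10
Step 3: Using the exclusive quartile method:
  Q1 = 37.5
  Q2 (median) = 50.5
  Q3 = 71
  IQR = Q3 - Q1 = 71 - 37.5 = 33.5
Step 4: Q3 = 71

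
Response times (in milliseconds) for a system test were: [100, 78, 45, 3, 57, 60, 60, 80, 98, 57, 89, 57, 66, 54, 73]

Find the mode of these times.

57

Step 1: Count the frequency of each value:
  3: appears 1 time(s)
  45: appears 1 time(s)
  54: appears 1 time(s)
  57: appears 3 time(s)
  60: appears 2 time(s)
  66: appears 1 time(s)
  73: appears 1 time(s)
  78: appears 1 time(s)
  80: appears 1 time(s)
  89: appears 1 time(s)
  98: appears 1 time(s)
  100: appears 1 time(s)
Step 2: The value 57 appears most frequently (3 times).
Step 3: Mode = 57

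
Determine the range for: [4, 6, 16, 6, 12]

12

Step 1: Identify the maximum value: max = 16
Step 2: Identify the minimum value: min = 4
Step 3: Range = max - min = 16 - 4 = 12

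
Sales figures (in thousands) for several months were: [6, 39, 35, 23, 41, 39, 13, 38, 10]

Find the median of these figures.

35

Step 1: Sort the data in ascending order: [6, 10, 13, 23, 35, 38, 39, 39, 41]
Step 2: The number of values is n = 9.
Step 3: Since n is odd, the median is the middle value at position 5: 35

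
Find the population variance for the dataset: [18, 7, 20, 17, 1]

53.84

Step 1: Compute the mean: (18 + 7 + 20 + 17 + 1) / 5 = 12.6
Step 2: Compute squared deviations from the mean:
  (18 - 12.6)^2 = 29.16
  (7 - 12.6)^2 = 31.36
  (20 - 12.6)^2 = 54.76
  (17 - 12.6)^2 = 19.36
  (1 - 12.6)^2 = 134.56
Step 3: Sum of squared deviations = 269.2
Step 4: Population variance = 269.2 / 5 = 53.84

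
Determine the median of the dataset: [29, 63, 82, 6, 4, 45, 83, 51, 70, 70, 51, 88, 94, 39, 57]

57

Step 1: Sort the data in ascending order: [4, 6, 29, 39, 45, 51, 51, 57, 63, 70, 70, 82, 83, 88, 94]
Step 2: The number of values is n = 15.
Step 3: Since n is odd, the median is the middle value at position 8: 57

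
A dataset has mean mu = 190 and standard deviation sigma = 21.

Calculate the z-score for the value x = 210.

0.9524

Step 1: Recall the z-score formula: z = (x - mu) / sigma
Step 2: Substitute values: z = (210 - 190) / 21
Step 3: z = 20 / 21 = 0.9524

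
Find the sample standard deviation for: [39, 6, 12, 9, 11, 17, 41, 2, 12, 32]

14.0194

Step 1: Compute the mean: 18.1
Step 2: Sum of squared deviations from the mean: 1768.9
Step 3: Sample variance = 1768.9 / 9 = 196.5444
Step 4: Standard deviation = sqrt(196.5444) = 14.0194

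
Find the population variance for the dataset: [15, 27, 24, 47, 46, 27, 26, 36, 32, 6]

143.64

Step 1: Compute the mean: (15 + 27 + 24 + 47 + 46 + 27 + 26 + 36 + 32 + 6) / 10 = 28.6
Step 2: Compute squared deviations from the mean:
  (15 - 28.6)^2 = 184.96
  (27 - 28.6)^2 = 2.56
  (24 - 28.6)^2 = 21.16
  (47 - 28.6)^2 = 338.56
  (46 - 28.6)^2 = 302.76
  (27 - 28.6)^2 = 2.56
  (26 - 28.6)^2 = 6.76
  (36 - 28.6)^2 = 54.76
  (32 - 28.6)^2 = 11.56
  (6 - 28.6)^2 = 510.76
Step 3: Sum of squared deviations = 1436.4
Step 4: Population variance = 1436.4 / 10 = 143.64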